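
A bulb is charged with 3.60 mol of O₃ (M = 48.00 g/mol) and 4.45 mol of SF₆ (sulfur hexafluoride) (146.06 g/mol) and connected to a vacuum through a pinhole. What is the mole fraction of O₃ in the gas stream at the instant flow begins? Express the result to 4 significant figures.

0.5853

Rate_i ∝ x_i/√M_i (Graham's law weighted by mole fraction), so the effusate composition follows n_i/√M_i.
Mole fraction of O₃ in the effusate = (n_O₃/√M_O₃) / (n_O₃/√M_O₃ + n_SF₆/√M_SF₆)
= (3.60/√48.00) / (3.60/√48.00 + 4.45/√146.06) = 0.5196/(0.5196 + 0.3682) = 0.5853.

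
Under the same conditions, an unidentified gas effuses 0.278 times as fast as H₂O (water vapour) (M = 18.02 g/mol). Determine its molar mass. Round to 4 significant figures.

233.2 g/mol

Since effusion rate ∝ 1/√M, rate_X/rate_H₂O = √(M_H₂O/M_X).
0.278 = √(18.02/M_X)
M_X = 18.02 / 0.278² = 18.02 / 0.07728 = 233.2 g/mol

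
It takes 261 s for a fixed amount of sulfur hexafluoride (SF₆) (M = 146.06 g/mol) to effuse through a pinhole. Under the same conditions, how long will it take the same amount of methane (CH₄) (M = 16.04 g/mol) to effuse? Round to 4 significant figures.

By Graham's law, t_CH₄/t_SF₆ = √(M_CH₄/M_SF₆) = √(16.04/146.06) = √0.1098 = 0.3314.
So the time for CH₄ is 261 × 0.3314 = 86.49 s.

86.49 s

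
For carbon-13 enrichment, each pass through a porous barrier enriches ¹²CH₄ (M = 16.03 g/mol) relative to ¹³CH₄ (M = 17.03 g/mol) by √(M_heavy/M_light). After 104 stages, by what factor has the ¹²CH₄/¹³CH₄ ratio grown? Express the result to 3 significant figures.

Each stage multiplies the ratio by α = √(17.03/16.03), so after 104 stages the overall factor is α^104 = (17.03/16.03)^(104/2).
= 1.06238^52 = 23.3.

23.3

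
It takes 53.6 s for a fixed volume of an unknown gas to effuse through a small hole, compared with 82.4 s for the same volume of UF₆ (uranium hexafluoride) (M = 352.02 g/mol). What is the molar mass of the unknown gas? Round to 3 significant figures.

Graham's law gives t_X/t_UF₆ = √(M_X/M_UF₆).
53.6/82.4 = 0.6505 = √(M_X/352.02)
M_X = 352.02 × 0.6505² = 352.02 × 0.4231 = 149 g/mol

149 g/mol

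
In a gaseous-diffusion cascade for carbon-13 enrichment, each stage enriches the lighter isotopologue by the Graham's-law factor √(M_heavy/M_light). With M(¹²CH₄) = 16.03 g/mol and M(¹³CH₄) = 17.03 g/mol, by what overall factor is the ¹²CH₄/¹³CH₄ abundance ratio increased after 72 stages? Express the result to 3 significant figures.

Overall factor = α^72 with α = √(17.03/16.03), i.e. (17.03/16.03)^(72/2).
= 1.06238^36 = 8.83.

8.83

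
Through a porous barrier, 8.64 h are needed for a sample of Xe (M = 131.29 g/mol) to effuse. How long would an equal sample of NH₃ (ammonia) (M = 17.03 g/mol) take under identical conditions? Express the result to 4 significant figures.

By Graham's law, t_NH₃/t_Xe = √(M_NH₃/M_Xe) = √(17.03/131.29) = √0.1297 = 0.3602.
So the time for NH₃ is 8.64 × 0.3602 = 3.112 h.

3.112 h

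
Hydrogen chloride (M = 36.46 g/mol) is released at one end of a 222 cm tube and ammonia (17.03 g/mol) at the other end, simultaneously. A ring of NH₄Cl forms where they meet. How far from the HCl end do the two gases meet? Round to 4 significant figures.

90.13 cm

The fronts meet when d_HCl + d_NH₃ = L with d_HCl/d_NH₃ = √(M_NH₃/M_HCl) (Graham's law). Here √(M_NH₃/M_HCl) = √(17.03/36.46) = 0.6834.
With d_HCl + d_NH₃ = 222 cm, d_NH₃ = 222/(1 + 0.6834) = 131.9 cm.
d_HCl = 222 − 131.9 = 90.13 cm.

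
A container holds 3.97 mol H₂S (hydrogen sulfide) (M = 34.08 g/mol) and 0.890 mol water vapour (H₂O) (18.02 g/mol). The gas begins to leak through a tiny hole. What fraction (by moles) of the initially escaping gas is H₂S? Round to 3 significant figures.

Rate_i ∝ x_i/√M_i (Graham's law weighted by mole fraction), so the effusate composition follows n_i/√M_i.
So x_H₂S in the escaping gas = (n_H₂S/√M_H₂S) / Σ(n_i/√M_i)
= (3.97/√34.08) / (3.97/√34.08 + 0.890/√18.02) = 0.6800/(0.6800 + 0.2097) = 0.764.

0.764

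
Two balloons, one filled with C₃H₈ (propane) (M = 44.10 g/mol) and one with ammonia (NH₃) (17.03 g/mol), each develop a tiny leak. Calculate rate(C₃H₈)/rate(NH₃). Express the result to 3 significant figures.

0.621

Graham's law gives rate_C₃H₈/rate_NH₃ = √(M_NH₃/M_C₃H₈) = √(17.03/44.10) = √0.3862 = 0.621.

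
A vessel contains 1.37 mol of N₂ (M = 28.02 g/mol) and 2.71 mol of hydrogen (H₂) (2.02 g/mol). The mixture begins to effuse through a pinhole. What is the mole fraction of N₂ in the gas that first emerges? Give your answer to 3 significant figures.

Rate_i ∝ x_i/√M_i (Graham's law weighted by mole fraction), so the effusate composition follows n_i/√M_i.
Mole fraction of N₂ in the effusate = (n_N₂/√M_N₂) / (n_N₂/√M_N₂ + n_H₂/√M_H₂)
= (1.37/√28.02) / (1.37/√28.02 + 2.71/√2.02) = 0.2588/(0.2588 + 1.907) = 0.120.

0.120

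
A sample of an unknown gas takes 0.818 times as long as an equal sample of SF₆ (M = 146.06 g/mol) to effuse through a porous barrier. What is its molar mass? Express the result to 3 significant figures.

97.7 g/mol

From Graham's law, t_X/t_SF₆ = √(M_X/M_SF₆).
0.818 = √(M_X/146.06)
M_X = 146.06 × 0.818² = 146.06 × 0.6691 = 97.7 g/mol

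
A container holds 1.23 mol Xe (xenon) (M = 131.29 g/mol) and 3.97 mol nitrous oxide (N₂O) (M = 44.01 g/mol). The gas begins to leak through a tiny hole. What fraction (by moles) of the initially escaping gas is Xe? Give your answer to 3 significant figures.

The effusion rate of species i is ∝ p_i/√M_i ∝ n_i/√M_i.
x_Xe(eff) = (n_Xe/√M_Xe) / (n_Xe/√M_Xe + n_N₂O/√M_N₂O)
= (1.23/√131.29) / (1.23/√131.29 + 3.97/√44.01) = 0.1073/(0.1073 + 0.5984) = 0.152.

0.152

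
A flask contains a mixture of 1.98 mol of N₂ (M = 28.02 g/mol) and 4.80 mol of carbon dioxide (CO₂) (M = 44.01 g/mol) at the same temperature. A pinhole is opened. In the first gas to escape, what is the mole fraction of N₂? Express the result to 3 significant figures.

The effusion rate of species i is ∝ p_i/√M_i ∝ n_i/√M_i.
x_N₂(eff) = (n_N₂/√M_N₂) / (n_N₂/√M_N₂ + n_CO₂/√M_CO₂)
= (1.98/√28.02) / (1.98/√28.02 + 4.80/√44.01) = 0.3741/(0.3741 + 0.7235) = 0.341.

0.341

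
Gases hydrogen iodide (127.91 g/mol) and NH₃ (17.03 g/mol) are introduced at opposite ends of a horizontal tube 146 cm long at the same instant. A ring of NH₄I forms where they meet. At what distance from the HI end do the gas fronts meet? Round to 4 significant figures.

39.03 cm

Distances travelled in equal time are proportional to diffusion rates, so d_HI/d_NH₃ = √(M_NH₃/M_HI) = √(17.03/127.91) = 0.3649.
With d_HI + d_NH₃ = 146 cm, d_NH₃ = 146/(1 + 0.3649) = 107.0 cm.
d_HI = 146 − 107.0 = 39.03 cm.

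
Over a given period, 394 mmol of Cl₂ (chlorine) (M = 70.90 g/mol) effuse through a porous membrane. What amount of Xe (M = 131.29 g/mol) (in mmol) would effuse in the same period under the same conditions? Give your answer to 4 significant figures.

By Graham's law, rate_Xe/rate_Cl₂ = √(M_Cl₂/M_Xe) = √(70.90/131.29) = √0.5400 = 0.7349.
So the amount for Xe is 394 × 0.7349 = 289.5 mmol.

289.5 mmol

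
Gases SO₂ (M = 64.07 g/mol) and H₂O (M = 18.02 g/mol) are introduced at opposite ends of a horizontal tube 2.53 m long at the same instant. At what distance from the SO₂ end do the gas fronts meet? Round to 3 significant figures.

0.877 m

Graham's law gives d_SO₂/d_H₂O = rate_SO₂/rate_H₂O = √(M_H₂O/M_SO₂) = √(18.02/64.07) = 0.5303.
With d_SO₂ + d_H₂O = 2.53 m, d_H₂O = 2.53/(1 + 0.5303) = 1.653 m.
d_SO₂ = 2.53 − 1.653 = 0.877 m.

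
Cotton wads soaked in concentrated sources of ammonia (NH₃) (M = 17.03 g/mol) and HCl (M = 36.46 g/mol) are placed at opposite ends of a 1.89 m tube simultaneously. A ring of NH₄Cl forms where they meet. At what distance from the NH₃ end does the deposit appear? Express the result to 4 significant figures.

Distances travelled in equal time are proportional to diffusion rates, so d_NH₃/d_HCl = √(M_HCl/M_NH₃) = √(36.46/17.03) = 1.463.
With d_NH₃ + d_HCl = 1.89 m, d_HCl = 1.89/(1 + 1.463) = 0.7673 m.
d_NH₃ = 1.89 − 0.7673 = 1.123 m.

1.123 m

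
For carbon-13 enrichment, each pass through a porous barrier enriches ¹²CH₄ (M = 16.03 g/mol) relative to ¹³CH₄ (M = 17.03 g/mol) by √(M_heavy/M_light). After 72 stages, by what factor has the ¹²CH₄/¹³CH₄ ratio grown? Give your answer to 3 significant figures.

8.83

Each stage multiplies the ratio by α = √(17.03/16.03), so after 72 stages the overall factor is α^72 = (17.03/16.03)^(72/2).
= 1.06238^36 = 8.83.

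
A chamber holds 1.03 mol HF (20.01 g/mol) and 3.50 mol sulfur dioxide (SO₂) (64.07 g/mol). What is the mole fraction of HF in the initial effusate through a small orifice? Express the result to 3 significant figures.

0.345

The effusion rate of species i is ∝ p_i/√M_i ∝ n_i/√M_i.
So x_HF in the escaping gas = (n_HF/√M_HF) / Σ(n_i/√M_i)
= (1.03/√20.01) / (1.03/√20.01 + 3.50/√64.07) = 0.2303/(0.2303 + 0.4373) = 0.345.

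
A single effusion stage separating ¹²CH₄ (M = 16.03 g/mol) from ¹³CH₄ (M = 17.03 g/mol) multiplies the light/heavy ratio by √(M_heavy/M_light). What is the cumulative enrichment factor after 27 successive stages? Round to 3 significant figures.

2.26

Overall factor = α^27 with α = √(17.03/16.03), i.e. (17.03/16.03)^(27/2).
= 1.06238^(27/2) = 2.26.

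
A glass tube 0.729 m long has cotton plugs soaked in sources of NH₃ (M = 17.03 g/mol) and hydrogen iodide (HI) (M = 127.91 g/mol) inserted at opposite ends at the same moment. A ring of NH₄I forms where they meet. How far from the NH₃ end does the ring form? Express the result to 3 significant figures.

Distances travelled in equal time are proportional to diffusion rates, so d_NH₃/d_HI = √(M_HI/M_NH₃) = √(127.91/17.03) = 2.741.
With d_NH₃ + d_HI = 0.729 m, d_HI = 0.729/(1 + 2.741) = 0.1949 m.
d_NH₃ = 0.729 − 0.1949 = 0.534 m.

0.534 m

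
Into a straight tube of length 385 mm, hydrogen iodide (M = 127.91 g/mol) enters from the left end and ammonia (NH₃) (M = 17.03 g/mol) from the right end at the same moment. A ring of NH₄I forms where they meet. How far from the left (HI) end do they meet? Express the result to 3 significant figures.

Distances travelled in equal time are proportional to diffusion rates, so d_HI/d_NH₃ = √(M_NH₃/M_HI) = √(17.03/127.91) = 0.3649.
With d_HI + d_NH₃ = 385 mm, d_NH₃ = 385/(1 + 0.3649) = 282.1 mm.
d_HI = 385 − 282.1 = 103 mm.

103 mm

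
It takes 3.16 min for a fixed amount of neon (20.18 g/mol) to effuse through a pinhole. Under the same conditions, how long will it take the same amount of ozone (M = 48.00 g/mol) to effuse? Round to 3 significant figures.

4.87 min

Graham's law gives t_O₃/t_Ne = √(M_O₃/M_Ne) = √(48.00/20.18) = √2.379 = 1.542.
So the time for O₃ is 3.16 × 1.542 = 4.87 min.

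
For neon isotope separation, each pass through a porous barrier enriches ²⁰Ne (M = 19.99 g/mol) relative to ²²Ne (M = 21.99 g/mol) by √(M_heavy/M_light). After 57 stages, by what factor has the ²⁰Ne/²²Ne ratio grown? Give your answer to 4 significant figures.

Overall factor = α^57 with α = √(21.99/19.99), i.e. (21.99/19.99)^(57/2).
= 1.10005^(57/2) = 15.14.

15.14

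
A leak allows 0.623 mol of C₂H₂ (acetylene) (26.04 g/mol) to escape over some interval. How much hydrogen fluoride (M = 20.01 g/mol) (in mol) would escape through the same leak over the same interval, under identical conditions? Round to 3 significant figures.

From Graham's law, rate_HF/rate_C₂H₂ = √(M_C₂H₂/M_HF) = √(26.04/20.01) = √1.301 = 1.141.
So the amount for HF is 0.623 × 1.141 = 0.711 mol.

0.711 mol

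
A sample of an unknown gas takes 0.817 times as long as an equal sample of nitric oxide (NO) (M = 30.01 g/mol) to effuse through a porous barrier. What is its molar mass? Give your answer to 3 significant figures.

By Graham's law, t_X/t_NO = √(M_X/M_NO).
0.817 = √(M_X/30.01)
M_X = 30.01 × 0.817² = 30.01 × 0.6675 = 20.0 g/mol

20.0 g/mol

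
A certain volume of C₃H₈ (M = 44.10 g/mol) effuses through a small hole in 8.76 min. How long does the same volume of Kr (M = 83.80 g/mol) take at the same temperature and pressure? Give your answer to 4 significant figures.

12.08 min

Graham's law gives t_Kr/t_C₃H₈ = √(M_Kr/M_C₃H₈) = √(83.80/44.10) = √1.900 = 1.378.
So the time for Kr is 8.76 × 1.378 = 12.08 min.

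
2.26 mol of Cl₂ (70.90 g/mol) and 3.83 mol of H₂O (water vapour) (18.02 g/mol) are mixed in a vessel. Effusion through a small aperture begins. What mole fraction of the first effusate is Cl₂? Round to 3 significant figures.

Effusion rate of each component ∝ n_i/√M_i (partial pressure × 1/√M).
Mole fraction of Cl₂ in the effusate = (n_Cl₂/√M_Cl₂) / (n_Cl₂/√M_Cl₂ + n_H₂O/√M_H₂O)
= (2.26/√70.90) / (2.26/√70.90 + 3.83/√18.02) = 0.2684/(0.2684 + 0.9022) = 0.229.

0.229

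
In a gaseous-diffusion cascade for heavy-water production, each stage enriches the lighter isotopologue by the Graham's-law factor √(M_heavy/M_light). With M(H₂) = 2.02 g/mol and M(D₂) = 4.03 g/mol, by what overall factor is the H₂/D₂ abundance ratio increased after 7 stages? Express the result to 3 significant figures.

After 7 stages the ratio has grown by (√(4.03/2.02))^7 = (4.03/2.02)^(7/2).
= 1.99505^(7/2) = 11.2.

11.2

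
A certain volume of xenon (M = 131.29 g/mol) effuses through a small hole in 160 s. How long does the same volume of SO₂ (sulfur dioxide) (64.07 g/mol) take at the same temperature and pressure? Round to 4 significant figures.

111.8 s

By Graham's law, t_SO₂/t_Xe = √(M_SO₂/M_Xe) = √(64.07/131.29) = √0.4880 = 0.6986.
So the time for SO₂ is 160 × 0.6986 = 111.8 s.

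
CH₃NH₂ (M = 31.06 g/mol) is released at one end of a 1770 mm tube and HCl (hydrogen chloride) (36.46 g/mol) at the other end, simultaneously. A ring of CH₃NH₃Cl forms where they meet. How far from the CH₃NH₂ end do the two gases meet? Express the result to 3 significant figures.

Graham's law gives d_CH₃NH₂/d_HCl = rate_CH₃NH₂/rate_HCl = √(M_HCl/M_CH₃NH₂) = √(36.46/31.06) = 1.083.
With d_CH₃NH₂ + d_HCl = 1770 mm, d_HCl = 1770/(1 + 1.083) = 849.6 mm.
d_CH₃NH₂ = 1770 − 849.6 = 920 mm.

920 mm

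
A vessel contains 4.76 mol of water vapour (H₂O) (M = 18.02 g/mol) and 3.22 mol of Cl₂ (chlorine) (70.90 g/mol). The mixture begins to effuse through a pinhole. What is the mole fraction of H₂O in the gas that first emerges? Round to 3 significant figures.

0.746

The effusion rate of species i is ∝ p_i/√M_i ∝ n_i/√M_i.
x_H₂O(eff) = (n_H₂O/√M_H₂O) / (n_H₂O/√M_H₂O + n_Cl₂/√M_Cl₂)
= (4.76/√18.02) / (4.76/√18.02 + 3.22/√70.90) = 1.121/(1.121 + 0.3824) = 0.746.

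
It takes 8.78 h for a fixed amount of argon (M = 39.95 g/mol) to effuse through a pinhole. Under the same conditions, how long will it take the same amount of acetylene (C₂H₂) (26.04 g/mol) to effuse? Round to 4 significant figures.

From Graham's law, t_C₂H₂/t_Ar = √(M_C₂H₂/M_Ar) = √(26.04/39.95) = √0.6518 = 0.8074.
So the time for C₂H₂ is 8.78 × 0.8074 = 7.089 h.

7.089 h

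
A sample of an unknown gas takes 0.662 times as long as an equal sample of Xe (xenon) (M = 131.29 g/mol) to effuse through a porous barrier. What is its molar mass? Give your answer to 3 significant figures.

57.5 g/mol

Using Graham's law: t_X/t_Xe = √(M_X/M_Xe).
0.662 = √(M_X/131.29)
M_X = 131.29 × 0.662² = 131.29 × 0.4382 = 57.5 g/mol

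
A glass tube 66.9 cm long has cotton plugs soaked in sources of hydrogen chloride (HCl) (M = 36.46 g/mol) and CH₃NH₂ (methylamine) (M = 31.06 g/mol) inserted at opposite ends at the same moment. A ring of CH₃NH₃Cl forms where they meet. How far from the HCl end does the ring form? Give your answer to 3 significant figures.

32.1 cm

Graham's law gives d_HCl/d_CH₃NH₂ = rate_HCl/rate_CH₃NH₂ = √(M_CH₃NH₂/M_HCl) = √(31.06/36.46) = 0.9230.
With d_HCl + d_CH₃NH₂ = 66.9 cm, d_CH₃NH₂ = 66.9/(1 + 0.9230) = 34.79 cm.
d_HCl = 66.9 − 34.79 = 32.1 cm.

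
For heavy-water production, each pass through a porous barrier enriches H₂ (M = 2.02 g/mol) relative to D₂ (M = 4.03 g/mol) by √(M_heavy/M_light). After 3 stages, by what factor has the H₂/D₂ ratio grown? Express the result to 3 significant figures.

Each stage multiplies the ratio by α = √(4.03/2.02), so after 3 stages the overall factor is α^3 = (4.03/2.02)^(3/2).
= 1.99505^(3/2) = 2.82.

2.82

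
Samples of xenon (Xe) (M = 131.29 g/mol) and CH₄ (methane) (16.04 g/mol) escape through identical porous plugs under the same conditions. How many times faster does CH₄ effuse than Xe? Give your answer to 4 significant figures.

Using Graham's law: rate_CH₄/rate_Xe = √(M_Xe/M_CH₄) = √(131.29/16.04) = √8.185 = 2.861.

2.861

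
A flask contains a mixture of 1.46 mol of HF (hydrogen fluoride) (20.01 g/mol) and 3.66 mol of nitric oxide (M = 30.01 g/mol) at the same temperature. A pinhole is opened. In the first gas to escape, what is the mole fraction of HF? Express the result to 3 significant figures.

Rate_i ∝ x_i/√M_i (Graham's law weighted by mole fraction), so the effusate composition follows n_i/√M_i.
So x_HF in the escaping gas = (n_HF/√M_HF) / Σ(n_i/√M_i)
= (1.46/√20.01) / (1.46/√20.01 + 3.66/√30.01) = 0.3264/(0.3264 + 0.6681) = 0.328.

0.328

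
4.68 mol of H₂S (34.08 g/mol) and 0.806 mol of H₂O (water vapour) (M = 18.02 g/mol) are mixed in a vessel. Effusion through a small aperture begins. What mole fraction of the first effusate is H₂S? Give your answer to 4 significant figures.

Effusion rate of each component ∝ n_i/√M_i (partial pressure × 1/√M).
x_H₂S(eff) = (n_H₂S/√M_H₂S) / (n_H₂S/√M_H₂S + n_H₂O/√M_H₂O)
= (4.68/√34.08) / (4.68/√34.08 + 0.806/√18.02) = 0.8017/(0.8017 + 0.1899) = 0.8085.

0.8085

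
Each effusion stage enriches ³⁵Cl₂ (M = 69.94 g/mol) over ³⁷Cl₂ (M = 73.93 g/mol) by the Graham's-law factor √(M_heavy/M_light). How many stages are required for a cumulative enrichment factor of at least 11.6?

89

With α = √(73.93/69.94) per stage, ln α = ½ ln(1.05705) = 0.02774.
Need α^N ≥ 11.6 ⇒ N ≥ ln(11.6) / ln α = 2.451 / 0.02774 = 88.35.
So at least 89 stages are needed.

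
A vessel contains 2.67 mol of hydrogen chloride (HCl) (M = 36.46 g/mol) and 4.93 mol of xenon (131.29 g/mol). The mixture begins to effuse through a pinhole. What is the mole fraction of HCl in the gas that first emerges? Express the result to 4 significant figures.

Each component's effusion rate ∝ (its partial pressure)·(1/√M) ∝ n_i/√M_i.
x_HCl(eff) = (n_HCl/√M_HCl) / (n_HCl/√M_HCl + n_Xe/√M_Xe)
= (2.67/√36.46) / (2.67/√36.46 + 4.93/√131.29) = 0.4422/(0.4422 + 0.4303) = 0.5068.

0.5068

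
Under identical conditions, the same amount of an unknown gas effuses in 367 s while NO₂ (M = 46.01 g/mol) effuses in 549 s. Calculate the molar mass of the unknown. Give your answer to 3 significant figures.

Graham's law gives t_X/t_NO₂ = √(M_X/M_NO₂).
367/549 = 0.6685 = √(M_X/46.01)
M_X = 46.01 × 0.6685² = 46.01 × 0.4469 = 20.6 g/mol

20.6 g/mol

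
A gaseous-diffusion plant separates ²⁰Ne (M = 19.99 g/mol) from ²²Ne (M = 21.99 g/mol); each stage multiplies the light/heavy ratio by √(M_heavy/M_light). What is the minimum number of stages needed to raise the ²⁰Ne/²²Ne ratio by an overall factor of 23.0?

66

Per stage α = (21.99/19.99)^(1/2) = 1.10005^0.5, giving ln α = 0.04768.
Need α^N ≥ 23.0 ⇒ N ≥ ln(23.0) / ln α = 3.135 / 0.04768 = 65.76.
Rounding up, N = 66 stages.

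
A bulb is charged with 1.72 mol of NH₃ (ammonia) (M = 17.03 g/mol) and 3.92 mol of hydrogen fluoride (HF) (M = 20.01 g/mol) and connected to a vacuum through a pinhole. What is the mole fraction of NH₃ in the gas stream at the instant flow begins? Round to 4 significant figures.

0.3223

The effusion rate of species i is ∝ p_i/√M_i ∝ n_i/√M_i.
So x_NH₃ in the escaping gas = (n_NH₃/√M_NH₃) / Σ(n_i/√M_i)
= (1.72/√17.03) / (1.72/√17.03 + 3.92/√20.01) = 0.4168/(0.4168 + 0.8763) = 0.3223.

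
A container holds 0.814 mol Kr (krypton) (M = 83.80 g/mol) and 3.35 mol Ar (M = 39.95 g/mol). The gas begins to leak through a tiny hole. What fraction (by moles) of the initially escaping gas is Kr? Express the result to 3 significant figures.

Effusion rate of each component ∝ n_i/√M_i (partial pressure × 1/√M).
So x_Kr in the escaping gas = (n_Kr/√M_Kr) / Σ(n_i/√M_i)
= (0.814/√83.80) / (0.814/√83.80 + 3.35/√39.95) = 0.08892/(0.08892 + 0.5300) = 0.144.

0.144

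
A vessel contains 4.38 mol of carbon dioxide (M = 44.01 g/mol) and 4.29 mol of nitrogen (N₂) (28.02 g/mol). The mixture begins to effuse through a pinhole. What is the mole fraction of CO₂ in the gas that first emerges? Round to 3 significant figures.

Each component's effusion rate ∝ (its partial pressure)·(1/√M) ∝ n_i/√M_i.
Mole fraction of CO₂ in the effusate = (n_CO₂/√M_CO₂) / (n_CO₂/√M_CO₂ + n_N₂/√M_N₂)
= (4.38/√44.01) / (4.38/√44.01 + 4.29/√28.02) = 0.6602/(0.6602 + 0.8104) = 0.449.

0.449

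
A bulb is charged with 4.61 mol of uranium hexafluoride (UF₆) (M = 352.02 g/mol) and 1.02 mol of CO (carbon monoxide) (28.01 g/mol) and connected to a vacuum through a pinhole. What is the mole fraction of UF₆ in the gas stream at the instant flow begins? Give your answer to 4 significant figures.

0.5604

Effusion rate of each component ∝ n_i/√M_i (partial pressure × 1/√M).
Mole fraction of UF₆ in the effusate = (n_UF₆/√M_UF₆) / (n_UF₆/√M_UF₆ + n_CO/√M_CO)
= (4.61/√352.02) / (4.61/√352.02 + 1.02/√28.01) = 0.2457/(0.2457 + 0.1927) = 0.5604.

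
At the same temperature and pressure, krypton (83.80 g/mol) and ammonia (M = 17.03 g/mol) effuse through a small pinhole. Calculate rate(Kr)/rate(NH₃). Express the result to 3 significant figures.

0.451

Using Graham's law: rate_Kr/rate_NH₃ = √(M_NH₃/M_Kr) = √(17.03/83.80) = √0.2032 = 0.451.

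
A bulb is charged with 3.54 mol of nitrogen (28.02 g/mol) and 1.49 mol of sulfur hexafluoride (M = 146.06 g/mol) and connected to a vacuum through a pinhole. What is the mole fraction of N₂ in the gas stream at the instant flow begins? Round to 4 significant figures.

Effusion rate of each component ∝ n_i/√M_i (partial pressure × 1/√M).
So x_N₂ in the escaping gas = (n_N₂/√M_N₂) / Σ(n_i/√M_i)
= (3.54/√28.02) / (3.54/√28.02 + 1.49/√146.06) = 0.6688/(0.6688 + 0.1233) = 0.8443.

0.8443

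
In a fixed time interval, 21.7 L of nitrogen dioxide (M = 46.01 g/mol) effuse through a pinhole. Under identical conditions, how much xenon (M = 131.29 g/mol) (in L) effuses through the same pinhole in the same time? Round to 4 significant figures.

Since effusion rate ∝ 1/√M, rate_Xe/rate_NO₂ = √(M_NO₂/M_Xe) = √(46.01/131.29) = √0.3504 = 0.5920.
So the volume for Xe is 21.7 × 0.5920 = 12.85 L.

12.85 L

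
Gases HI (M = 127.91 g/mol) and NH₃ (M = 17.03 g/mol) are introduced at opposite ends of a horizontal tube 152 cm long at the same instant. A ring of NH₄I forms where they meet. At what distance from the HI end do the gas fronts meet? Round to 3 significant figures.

The fronts meet when d_HI + d_NH₃ = L with d_HI/d_NH₃ = √(M_NH₃/M_HI) (Graham's law). Here √(M_NH₃/M_HI) = √(17.03/127.91) = 0.3649.
With d_HI + d_NH₃ = 152 cm, d_NH₃ = 152/(1 + 0.3649) = 111.4 cm.
d_HI = 152 − 111.4 = 40.6 cm.

40.6 cm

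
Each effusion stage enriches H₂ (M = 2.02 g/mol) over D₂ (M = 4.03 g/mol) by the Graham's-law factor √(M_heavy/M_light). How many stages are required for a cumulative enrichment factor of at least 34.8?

11

With α = √(4.03/2.02) per stage, ln α = ½ ln(1.99505) = 0.3453.
Need α^N ≥ 34.8 ⇒ N ≥ ln(34.8) / ln α = 3.550 / 0.3453 = 10.28.
So at least 11 stages are needed.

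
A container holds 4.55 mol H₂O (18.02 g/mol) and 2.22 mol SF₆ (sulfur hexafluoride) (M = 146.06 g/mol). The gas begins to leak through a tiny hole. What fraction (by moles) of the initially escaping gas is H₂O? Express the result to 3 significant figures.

0.854

Effusion rate of each component ∝ n_i/√M_i (partial pressure × 1/√M).
So x_H₂O in the escaping gas = (n_H₂O/√M_H₂O) / Σ(n_i/√M_i)
= (4.55/√18.02) / (4.55/√18.02 + 2.22/√146.06) = 1.072/(1.072 + 0.1837) = 0.854.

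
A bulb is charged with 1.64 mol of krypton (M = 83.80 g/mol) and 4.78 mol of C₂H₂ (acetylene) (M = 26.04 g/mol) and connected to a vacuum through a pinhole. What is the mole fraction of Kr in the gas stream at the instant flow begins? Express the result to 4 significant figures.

Effusion rate of each component ∝ n_i/√M_i (partial pressure × 1/√M).
x_Kr(eff) = (n_Kr/√M_Kr) / (n_Kr/√M_Kr + n_C₂H₂/√M_C₂H₂)
= (1.64/√83.80) / (1.64/√83.80 + 4.78/√26.04) = 0.1792/(0.1792 + 0.9367) = 0.1605.

0.1605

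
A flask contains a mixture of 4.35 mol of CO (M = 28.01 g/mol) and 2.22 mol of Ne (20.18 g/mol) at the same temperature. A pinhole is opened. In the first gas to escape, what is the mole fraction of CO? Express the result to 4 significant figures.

Effusion rate of each component ∝ n_i/√M_i (partial pressure × 1/√M).
So x_CO in the escaping gas = (n_CO/√M_CO) / Σ(n_i/√M_i)
= (4.35/√28.01) / (4.35/√28.01 + 2.22/√20.18) = 0.8219/(0.8219 + 0.4942) = 0.6245.

0.6245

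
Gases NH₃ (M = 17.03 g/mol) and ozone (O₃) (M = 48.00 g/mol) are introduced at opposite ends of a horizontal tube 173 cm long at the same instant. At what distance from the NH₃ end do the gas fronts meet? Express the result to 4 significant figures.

Graham's law gives d_NH₃/d_O₃ = rate_NH₃/rate_O₃ = √(M_O₃/M_NH₃) = √(48.00/17.03) = 1.679.
With d_NH₃ + d_O₃ = 173 cm, d_O₃ = 173/(1 + 1.679) = 64.58 cm.
d_NH₃ = 173 − 64.58 = 108.4 cm.

108.4 cm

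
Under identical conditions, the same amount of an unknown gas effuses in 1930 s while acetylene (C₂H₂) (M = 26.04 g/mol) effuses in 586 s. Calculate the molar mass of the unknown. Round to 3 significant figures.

282 g/mol

Since effusion rate ∝ 1/√M, t_X/t_C₂H₂ = √(M_X/M_C₂H₂).
1930/586 = 3.294 = √(M_X/26.04)
M_X = 26.04 × 3.294² = 26.04 × 10.85 = 282 g/mol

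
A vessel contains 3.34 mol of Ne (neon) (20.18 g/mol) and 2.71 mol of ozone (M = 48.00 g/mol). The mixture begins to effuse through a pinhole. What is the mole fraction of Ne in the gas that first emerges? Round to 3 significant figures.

Each component's effusion rate ∝ (its partial pressure)·(1/√M) ∝ n_i/√M_i.
So x_Ne in the escaping gas = (n_Ne/√M_Ne) / Σ(n_i/√M_i)
= (3.34/√20.18) / (3.34/√20.18 + 2.71/√48.00) = 0.7435/(0.7435 + 0.3912) = 0.655.

0.655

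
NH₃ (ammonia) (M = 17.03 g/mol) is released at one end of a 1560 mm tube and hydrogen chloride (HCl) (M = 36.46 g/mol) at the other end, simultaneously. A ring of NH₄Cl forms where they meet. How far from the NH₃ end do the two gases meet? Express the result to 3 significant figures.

The fronts meet when d_NH₃ + d_HCl = L with d_NH₃/d_HCl = √(M_HCl/M_NH₃) (Graham's law). Here √(M_HCl/M_NH₃) = √(36.46/17.03) = 1.463.
With d_NH₃ + d_HCl = 1560 mm, d_HCl = 1560/(1 + 1.463) = 633.3 mm.
d_NH₃ = 1560 − 633.3 = 927 mm.

927 mm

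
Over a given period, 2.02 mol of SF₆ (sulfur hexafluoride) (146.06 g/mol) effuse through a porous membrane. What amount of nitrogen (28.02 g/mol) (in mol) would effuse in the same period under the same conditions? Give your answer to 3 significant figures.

Graham's law gives rate_N₂/rate_SF₆ = √(M_SF₆/M_N₂) = √(146.06/28.02) = √5.213 = 2.283.
So the amount for N₂ is 2.02 × 2.283 = 4.61 mol.

4.61 mol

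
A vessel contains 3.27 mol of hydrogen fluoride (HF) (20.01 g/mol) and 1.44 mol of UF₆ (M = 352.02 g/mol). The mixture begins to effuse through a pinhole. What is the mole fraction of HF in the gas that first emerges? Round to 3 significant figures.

0.905

Rate_i ∝ x_i/√M_i (Graham's law weighted by mole fraction), so the effusate composition follows n_i/√M_i.
Mole fraction of HF in the effusate = (n_HF/√M_HF) / (n_HF/√M_HF + n_UF₆/√M_UF₆)
= (3.27/√20.01) / (3.27/√20.01 + 1.44/√352.02) = 0.7310/(0.7310 + 0.07675) = 0.905.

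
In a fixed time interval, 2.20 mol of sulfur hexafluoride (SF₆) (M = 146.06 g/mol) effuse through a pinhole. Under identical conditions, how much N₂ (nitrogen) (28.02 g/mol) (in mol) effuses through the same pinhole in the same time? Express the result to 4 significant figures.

Graham's law gives rate_N₂/rate_SF₆ = √(M_SF₆/M_N₂) = √(146.06/28.02) = √5.213 = 2.283.
So the amount for N₂ is 2.20 × 2.283 = 5.023 mol.

5.023 mol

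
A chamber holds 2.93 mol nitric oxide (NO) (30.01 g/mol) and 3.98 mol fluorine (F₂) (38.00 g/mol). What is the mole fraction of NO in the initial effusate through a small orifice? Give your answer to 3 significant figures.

Effusion rate of each component ∝ n_i/√M_i (partial pressure × 1/√M).
Mole fraction of NO in the effusate = (n_NO/√M_NO) / (n_NO/√M_NO + n_F₂/√M_F₂)
= (2.93/√30.01) / (2.93/√30.01 + 3.98/√38.00) = 0.5349/(0.5349 + 0.6456) = 0.453.

0.453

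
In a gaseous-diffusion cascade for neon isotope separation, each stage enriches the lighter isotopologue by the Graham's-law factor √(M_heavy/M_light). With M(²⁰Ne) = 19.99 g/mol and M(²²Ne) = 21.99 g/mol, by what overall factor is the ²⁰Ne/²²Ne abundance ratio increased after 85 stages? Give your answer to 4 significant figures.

57.55

The single-stage factor is √(M_heavy/M_light), so 85 stages give [√(21.99/19.99)]^85 = (21.99/19.99)^(85/2).
= 1.10005^(85/2) = 57.55.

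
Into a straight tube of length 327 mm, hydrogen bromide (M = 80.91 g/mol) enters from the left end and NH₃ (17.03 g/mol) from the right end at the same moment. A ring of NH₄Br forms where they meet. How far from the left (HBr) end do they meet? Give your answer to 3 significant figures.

103 mm

The fronts meet when d_HBr + d_NH₃ = L with d_HBr/d_NH₃ = √(M_NH₃/M_HBr) (Graham's law). Here √(M_NH₃/M_HBr) = √(17.03/80.91) = 0.4588.
With d_HBr + d_NH₃ = 327 mm, d_NH₃ = 327/(1 + 0.4588) = 224.2 mm.
d_HBr = 327 − 224.2 = 103 mm.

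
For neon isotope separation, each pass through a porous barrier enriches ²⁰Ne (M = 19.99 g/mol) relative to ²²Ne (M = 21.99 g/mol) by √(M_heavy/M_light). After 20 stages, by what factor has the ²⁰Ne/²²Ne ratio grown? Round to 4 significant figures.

Each stage multiplies the ratio by α = √(21.99/19.99), so after 20 stages the overall factor is α^20 = (21.99/19.99)^(20/2).
= 1.10005^10 = 2.595.

2.595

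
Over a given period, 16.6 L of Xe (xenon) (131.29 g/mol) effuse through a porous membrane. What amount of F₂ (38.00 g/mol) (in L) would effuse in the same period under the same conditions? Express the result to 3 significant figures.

Since effusion rate ∝ 1/√M, rate_F₂/rate_Xe = √(M_Xe/M_F₂) = √(131.29/38.00) = √3.455 = 1.859.
So the volume for F₂ is 16.6 × 1.859 = 30.9 L.

30.9 L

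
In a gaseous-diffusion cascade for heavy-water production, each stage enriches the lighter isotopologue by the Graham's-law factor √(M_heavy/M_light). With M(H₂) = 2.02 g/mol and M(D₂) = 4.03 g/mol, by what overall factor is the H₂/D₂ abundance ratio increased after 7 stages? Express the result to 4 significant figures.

11.22

Overall factor = α^7 with α = √(4.03/2.02), i.e. (4.03/2.02)^(7/2).
= 1.99505^(7/2) = 11.22.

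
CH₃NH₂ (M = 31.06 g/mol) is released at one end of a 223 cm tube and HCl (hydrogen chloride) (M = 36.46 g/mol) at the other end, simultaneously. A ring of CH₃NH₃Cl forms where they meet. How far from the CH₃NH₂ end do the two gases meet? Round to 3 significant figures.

Distances travelled in equal time are proportional to diffusion rates, so d_CH₃NH₂/d_HCl = √(M_HCl/M_CH₃NH₂) = √(36.46/31.06) = 1.083.
With d_CH₃NH₂ + d_HCl = 223 cm, d_HCl = 223/(1 + 1.083) = 107.0 cm.
d_CH₃NH₂ = 223 − 107.0 = 116 cm.

116 cm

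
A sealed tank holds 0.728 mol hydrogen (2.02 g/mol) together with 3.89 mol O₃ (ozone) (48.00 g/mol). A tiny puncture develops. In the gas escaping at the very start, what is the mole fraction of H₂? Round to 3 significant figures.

Rate_i ∝ x_i/√M_i (Graham's law weighted by mole fraction), so the effusate composition follows n_i/√M_i.
Mole fraction of H₂ in the effusate = (n_H₂/√M_H₂) / (n_H₂/√M_H₂ + n_O₃/√M_O₃)
= (0.728/√2.02) / (0.728/√2.02 + 3.89/√48.00) = 0.5122/(0.5122 + 0.5615) = 0.477.

0.477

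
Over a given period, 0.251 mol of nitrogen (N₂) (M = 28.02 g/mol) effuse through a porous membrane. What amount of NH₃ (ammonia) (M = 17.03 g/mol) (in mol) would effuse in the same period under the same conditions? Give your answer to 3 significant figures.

Graham's law gives rate_NH₃/rate_N₂ = √(M_N₂/M_NH₃) = √(28.02/17.03) = √1.645 = 1.283.
So the amount for NH₃ is 0.251 × 1.283 = 0.322 mol.

0.322 mol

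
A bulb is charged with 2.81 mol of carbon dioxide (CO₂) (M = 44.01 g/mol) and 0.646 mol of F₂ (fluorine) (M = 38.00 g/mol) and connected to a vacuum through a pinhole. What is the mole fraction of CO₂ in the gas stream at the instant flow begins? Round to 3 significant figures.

The effusion rate of species i is ∝ p_i/√M_i ∝ n_i/√M_i.
So x_CO₂ in the escaping gas = (n_CO₂/√M_CO₂) / Σ(n_i/√M_i)
= (2.81/√44.01) / (2.81/√44.01 + 0.646/√38.00) = 0.4236/(0.4236 + 0.1048) = 0.802.

0.802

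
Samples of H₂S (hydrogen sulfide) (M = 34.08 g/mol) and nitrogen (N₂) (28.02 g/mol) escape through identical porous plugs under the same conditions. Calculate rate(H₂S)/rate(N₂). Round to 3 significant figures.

By Graham's law, rate_H₂S/rate_N₂ = √(M_N₂/M_H₂S) = √(28.02/34.08) = √0.8222 = 0.907.

0.907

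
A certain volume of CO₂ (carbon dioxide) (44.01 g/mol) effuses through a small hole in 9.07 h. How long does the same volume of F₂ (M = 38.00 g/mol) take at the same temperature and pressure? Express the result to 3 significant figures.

8.43 h

Using Graham's law: t_F₂/t_CO₂ = √(M_F₂/M_CO₂) = √(38.00/44.01) = √0.8634 = 0.9292.
So the time for F₂ is 9.07 × 0.9292 = 8.43 h.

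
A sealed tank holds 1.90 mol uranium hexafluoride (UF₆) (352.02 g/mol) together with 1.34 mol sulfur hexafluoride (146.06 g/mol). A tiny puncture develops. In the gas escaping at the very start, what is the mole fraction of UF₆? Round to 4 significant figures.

The effusion rate of species i is ∝ p_i/√M_i ∝ n_i/√M_i.
x_UF₆(eff) = (n_UF₆/√M_UF₆) / (n_UF₆/√M_UF₆ + n_SF₆/√M_SF₆)
= (1.90/√352.02) / (1.90/√352.02 + 1.34/√146.06) = 0.1013/(0.1013 + 0.1109) = 0.4774.

0.4774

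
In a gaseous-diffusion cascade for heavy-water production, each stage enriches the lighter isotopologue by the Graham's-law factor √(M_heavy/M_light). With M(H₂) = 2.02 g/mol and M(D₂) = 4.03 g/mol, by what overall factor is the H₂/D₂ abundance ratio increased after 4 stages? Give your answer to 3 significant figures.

The single-stage factor is √(M_heavy/M_light), so 4 stages give [√(4.03/2.02)]^4 = (4.03/2.02)^(4/2).
= 1.99505^2 = 3.98.

3.98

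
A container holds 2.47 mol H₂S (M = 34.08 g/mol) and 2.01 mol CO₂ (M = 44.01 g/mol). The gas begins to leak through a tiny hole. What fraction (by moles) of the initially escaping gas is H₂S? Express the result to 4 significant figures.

0.5827

Each component's effusion rate ∝ (its partial pressure)·(1/√M) ∝ n_i/√M_i.
x_H₂S(eff) = (n_H₂S/√M_H₂S) / (n_H₂S/√M_H₂S + n_CO₂/√M_CO₂)
= (2.47/√34.08) / (2.47/√34.08 + 2.01/√44.01) = 0.4231/(0.4231 + 0.3030) = 0.5827.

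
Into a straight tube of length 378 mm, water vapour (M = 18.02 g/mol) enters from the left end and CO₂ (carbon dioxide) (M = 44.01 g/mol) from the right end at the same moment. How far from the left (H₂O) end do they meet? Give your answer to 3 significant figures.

Distances travelled in equal time are proportional to diffusion rates, so d_H₂O/d_CO₂ = √(M_CO₂/M_H₂O) = √(44.01/18.02) = 1.563.
With d_H₂O + d_CO₂ = 378 mm, d_CO₂ = 378/(1 + 1.563) = 147.5 mm.
d_H₂O = 378 − 147.5 = 231 mm.

231 mm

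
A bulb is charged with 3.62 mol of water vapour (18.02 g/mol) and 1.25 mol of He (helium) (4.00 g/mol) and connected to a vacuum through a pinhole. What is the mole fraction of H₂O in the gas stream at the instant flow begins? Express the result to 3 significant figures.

Rate_i ∝ x_i/√M_i (Graham's law weighted by mole fraction), so the effusate composition follows n_i/√M_i.
So x_H₂O in the escaping gas = (n_H₂O/√M_H₂O) / Σ(n_i/√M_i)
= (3.62/√18.02) / (3.62/√18.02 + 1.25/√4.00) = 0.8528/(0.8528 + 0.6250) = 0.577.

0.577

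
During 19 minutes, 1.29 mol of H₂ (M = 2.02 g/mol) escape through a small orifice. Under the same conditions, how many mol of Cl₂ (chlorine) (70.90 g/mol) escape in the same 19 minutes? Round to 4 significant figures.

Graham's law gives rate_Cl₂/rate_H₂ = √(M_H₂/M_Cl₂) = √(2.02/70.90) = √0.02849 = 0.1688.
So the amount for Cl₂ is 1.29 × 0.1688 = 0.2177 mol.

0.2177 mol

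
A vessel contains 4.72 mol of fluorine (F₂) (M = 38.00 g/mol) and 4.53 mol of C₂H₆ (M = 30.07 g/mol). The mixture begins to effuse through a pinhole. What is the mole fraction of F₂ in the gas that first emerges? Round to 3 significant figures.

0.481

Rate_i ∝ x_i/√M_i (Graham's law weighted by mole fraction), so the effusate composition follows n_i/√M_i.
Mole fraction of F₂ in the effusate = (n_F₂/√M_F₂) / (n_F₂/√M_F₂ + n_C₂H₆/√M_C₂H₆)
= (4.72/√38.00) / (4.72/√38.00 + 4.53/√30.07) = 0.7657/(0.7657 + 0.8261) = 0.481.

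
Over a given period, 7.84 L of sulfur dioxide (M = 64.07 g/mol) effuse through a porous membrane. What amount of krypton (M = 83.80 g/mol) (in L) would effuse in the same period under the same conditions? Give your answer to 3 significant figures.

Graham's law gives rate_Kr/rate_SO₂ = √(M_SO₂/M_Kr) = √(64.07/83.80) = √0.7646 = 0.8744.
So the volume for Kr is 7.84 × 0.8744 = 6.86 L.

6.86 L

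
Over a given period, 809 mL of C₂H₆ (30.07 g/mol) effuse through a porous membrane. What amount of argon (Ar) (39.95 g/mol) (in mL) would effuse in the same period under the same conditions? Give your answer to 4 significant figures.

701.9 mL

From Graham's law, rate_Ar/rate_C₂H₆ = √(M_C₂H₆/M_Ar) = √(30.07/39.95) = √0.7527 = 0.8676.
So the volume for Ar is 809 × 0.8676 = 701.9 mL.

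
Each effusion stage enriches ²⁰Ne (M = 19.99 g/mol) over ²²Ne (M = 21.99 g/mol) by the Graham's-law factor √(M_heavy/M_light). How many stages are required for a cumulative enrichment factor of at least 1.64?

11

Per stage α = (21.99/19.99)^(1/2) = 1.10005^0.5, giving ln α = 0.04768.
Need α^N ≥ 1.64 ⇒ N ≥ ln(1.64) / ln α = 0.4947 / 0.04768 = 10.38.
Minimum whole number of stages: N = 11.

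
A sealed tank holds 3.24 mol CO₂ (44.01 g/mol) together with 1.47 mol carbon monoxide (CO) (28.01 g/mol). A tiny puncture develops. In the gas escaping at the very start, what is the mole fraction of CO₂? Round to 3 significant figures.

The effusion rate of species i is ∝ p_i/√M_i ∝ n_i/√M_i.
x_CO₂(eff) = (n_CO₂/√M_CO₂) / (n_CO₂/√M_CO₂ + n_CO/√M_CO)
= (3.24/√44.01) / (3.24/√44.01 + 1.47/√28.01) = 0.4884/(0.4884 + 0.2778) = 0.637.

0.637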